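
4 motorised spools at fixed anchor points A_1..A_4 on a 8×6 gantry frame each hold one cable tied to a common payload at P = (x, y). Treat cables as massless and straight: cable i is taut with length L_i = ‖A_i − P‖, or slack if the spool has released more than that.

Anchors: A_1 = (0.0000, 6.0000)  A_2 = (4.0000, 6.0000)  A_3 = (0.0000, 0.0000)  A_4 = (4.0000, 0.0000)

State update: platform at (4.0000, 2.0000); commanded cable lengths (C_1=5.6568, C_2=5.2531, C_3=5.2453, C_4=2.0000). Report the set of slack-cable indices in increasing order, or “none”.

cable 1: L_1 = ‖A_1−P‖ = 5.6569;  C_1 = 5.6568 → taut
cable 2: L_2 = ‖A_2−P‖ = 4.0000;  C_2 = 5.2531 → slack
cable 3: L_3 = ‖A_3−P‖ = 4.4721;  C_3 = 5.2453 → slack
cable 4: L_4 = ‖A_4−P‖ = 2.0000;  C_4 = 2.0000 → taut

2, 3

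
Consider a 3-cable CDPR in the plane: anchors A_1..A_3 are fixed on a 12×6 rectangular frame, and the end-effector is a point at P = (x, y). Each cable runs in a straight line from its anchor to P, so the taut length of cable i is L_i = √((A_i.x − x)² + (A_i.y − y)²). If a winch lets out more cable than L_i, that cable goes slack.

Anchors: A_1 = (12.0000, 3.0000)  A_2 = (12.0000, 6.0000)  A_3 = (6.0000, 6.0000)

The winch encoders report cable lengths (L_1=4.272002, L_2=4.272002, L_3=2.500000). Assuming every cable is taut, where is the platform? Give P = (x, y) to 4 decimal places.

circle eqns → linear via eq_j − eq_1; set c_j = A_j·A_j − L_j²
c_1 = 144.0000+9.0000−18.2500 = 134.7500
0.0000·x − 6.0000·y = c_1−c_2 = -27.0000
12.0000·x − 6.0000·y = c_1−c_3 = 69.0000
solve first two rows → x=8.0000, y=4.5000

(8.0000, 4.5000)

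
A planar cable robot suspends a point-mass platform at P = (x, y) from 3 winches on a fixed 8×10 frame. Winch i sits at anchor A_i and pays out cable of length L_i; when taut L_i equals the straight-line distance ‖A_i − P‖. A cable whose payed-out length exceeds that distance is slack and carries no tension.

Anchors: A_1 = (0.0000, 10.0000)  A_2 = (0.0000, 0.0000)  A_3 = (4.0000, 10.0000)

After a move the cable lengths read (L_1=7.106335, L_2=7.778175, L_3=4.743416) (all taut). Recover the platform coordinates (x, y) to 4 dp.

each cable: (A_i−P)·(A_i−P) = L_i²; let q_i = ‖A_i‖²−L_i²
q_1 = 0.0000+100.0000−50.5000 = 49.5000
row 1: 0.0000x + 20.0000y = 110.0000  (q_2=-60.5000)
row 2: -8.0000x + 0.0000y = -44.0000  (q_3=93.5000)
Cramer on rows 1–2 → x = 5.5000, y = 5.5000

(5.5000, 5.5000)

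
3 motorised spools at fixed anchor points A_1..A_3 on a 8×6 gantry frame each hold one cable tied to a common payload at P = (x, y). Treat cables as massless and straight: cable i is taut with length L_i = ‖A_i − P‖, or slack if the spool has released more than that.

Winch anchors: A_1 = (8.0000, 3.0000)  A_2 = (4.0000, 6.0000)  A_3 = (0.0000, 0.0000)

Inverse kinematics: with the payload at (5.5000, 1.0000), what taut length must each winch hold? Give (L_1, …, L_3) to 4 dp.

(3.2016, 5.2202, 5.5902)

L_1 = √((8.0000−5.5000)² + (3.0000−1.0000)²) = 3.2016
L_2 = √((4.0000−5.5000)² + (6.0000−1.0000)²) = 5.2202
L_3 = √((0.0000−5.5000)² + (0.0000−1.0000)²) = 5.5902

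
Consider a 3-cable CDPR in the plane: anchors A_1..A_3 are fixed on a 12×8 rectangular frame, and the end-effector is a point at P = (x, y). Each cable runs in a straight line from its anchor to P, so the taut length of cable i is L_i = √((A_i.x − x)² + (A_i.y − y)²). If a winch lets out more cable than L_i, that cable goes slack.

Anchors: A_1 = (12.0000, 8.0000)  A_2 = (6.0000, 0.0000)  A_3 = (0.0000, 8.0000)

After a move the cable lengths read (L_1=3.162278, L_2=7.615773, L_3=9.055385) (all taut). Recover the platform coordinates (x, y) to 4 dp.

(9.0000, 7.0000)

each cable: (A_i−P)·(A_i−P) = L_i²; let k_i = ‖A_i‖²−L_i²
k_1 = 144.0000+64.0000−10.0000 = 198.0000
row 1: 12.0000x + 16.0000y = 220.0000  (k_2=-22.0000)
row 2: 24.0000x + 0.0000y = 216.0000  (k_3=-18.0000)
Cramer on rows 1–2 → x = 9.0000, y = 7.0000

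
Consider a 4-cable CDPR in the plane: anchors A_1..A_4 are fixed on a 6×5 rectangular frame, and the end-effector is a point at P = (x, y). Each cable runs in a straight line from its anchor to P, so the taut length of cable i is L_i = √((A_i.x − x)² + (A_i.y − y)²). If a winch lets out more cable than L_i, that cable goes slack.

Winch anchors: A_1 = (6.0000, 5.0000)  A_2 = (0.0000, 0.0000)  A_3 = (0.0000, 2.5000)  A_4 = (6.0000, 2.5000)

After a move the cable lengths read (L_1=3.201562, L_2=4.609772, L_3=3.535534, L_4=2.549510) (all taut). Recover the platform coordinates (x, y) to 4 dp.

circle eqns → linear via eq_j − eq_1; set k_j = A_j·A_j − L_j²
k_1 = 36.0000+25.0000−10.2500 = 50.7500
12.0000·x + 10.0000·y = k_1−k_2 = 72.0000
12.0000·x + 5.0000·y = k_1−k_3 = 57.0000
0.0000·x + 5.0000·y = k_1−k_4 = 15.0000
solve first two rows → x=3.5000, y=3.0000
check cable 4: ‖A_4−P‖² = 6.5000 ≈ L_4² = 6.5000 ✓

(3.5000, 3.0000)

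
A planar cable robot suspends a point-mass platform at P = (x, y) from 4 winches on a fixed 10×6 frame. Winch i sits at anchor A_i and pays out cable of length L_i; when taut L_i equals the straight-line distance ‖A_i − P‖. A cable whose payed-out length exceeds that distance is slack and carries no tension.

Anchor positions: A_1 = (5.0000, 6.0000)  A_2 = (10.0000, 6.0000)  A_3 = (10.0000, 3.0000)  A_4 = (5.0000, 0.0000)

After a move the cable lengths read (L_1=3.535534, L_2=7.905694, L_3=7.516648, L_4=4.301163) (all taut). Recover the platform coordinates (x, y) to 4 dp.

expand ‖A_i−P‖²=L_i² and subtract eq 1 (c_i ≔ ‖A_i‖²−L_i²)
c_1 = 25.0000+36.0000−12.5000 = 48.5000
eq1−eq2 → [-10.0000  0.0000]·P = -25.0000
eq1−eq3 → [-10.0000  6.0000]·P = -4.0000
eq1−eq4 → [0.0000  12.0000]·P = 42.0000
2×2 solve → P = (2.5000, 3.5000)
check cable 4: ‖A_4−P‖² = 18.5000 ≈ L_4² = 18.5000 ✓

(2.5000, 3.5000)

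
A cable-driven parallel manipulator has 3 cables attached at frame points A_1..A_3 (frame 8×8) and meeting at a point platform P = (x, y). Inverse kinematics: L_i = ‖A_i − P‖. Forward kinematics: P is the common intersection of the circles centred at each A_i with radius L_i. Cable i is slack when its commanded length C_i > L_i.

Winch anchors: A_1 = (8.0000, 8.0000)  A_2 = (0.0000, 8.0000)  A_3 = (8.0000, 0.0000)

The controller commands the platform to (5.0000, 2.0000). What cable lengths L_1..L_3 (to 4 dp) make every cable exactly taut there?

L_1: Δ = A_1−P = (3.0000, 6.0000) → ‖Δ‖ = √45.0000 = 6.7082
L_2: Δ = A_2−P = (-5.0000, 6.0000) → ‖Δ‖ = √61.0000 = 7.8102
L_3: Δ = A_3−P = (3.0000, -2.0000) → ‖Δ‖ = √13.0000 = 3.6056

(6.7082, 7.8102, 3.6056)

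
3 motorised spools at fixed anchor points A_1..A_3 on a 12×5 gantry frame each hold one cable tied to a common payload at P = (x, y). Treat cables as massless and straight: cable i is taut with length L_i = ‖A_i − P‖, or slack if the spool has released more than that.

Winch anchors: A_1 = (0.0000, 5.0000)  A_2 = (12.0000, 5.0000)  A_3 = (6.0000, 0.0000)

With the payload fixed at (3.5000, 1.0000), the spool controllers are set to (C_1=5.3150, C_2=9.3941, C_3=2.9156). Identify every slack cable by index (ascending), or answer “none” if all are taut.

3

cable 1: √((-3.5000)²+(4.0000)²)=5.3151, C_1=5.3150: taut
cable 2: √((8.5000)²+(4.0000)²)=9.3941, C_2=9.3941: taut
cable 3: √((2.5000)²+(-1.0000)²)=2.6926, C_3=2.9156: slack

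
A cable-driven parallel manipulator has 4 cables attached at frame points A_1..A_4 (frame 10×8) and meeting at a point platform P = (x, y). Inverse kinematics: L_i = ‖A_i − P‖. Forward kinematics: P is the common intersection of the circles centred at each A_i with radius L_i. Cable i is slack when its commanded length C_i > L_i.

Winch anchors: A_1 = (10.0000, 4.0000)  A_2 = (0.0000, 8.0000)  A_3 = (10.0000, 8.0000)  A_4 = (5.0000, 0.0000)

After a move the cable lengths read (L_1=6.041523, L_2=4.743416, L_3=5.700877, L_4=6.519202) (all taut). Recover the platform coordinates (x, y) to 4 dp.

circle eqns → linear via eq_j − eq_1; set q_j = A_j·A_j − L_j²
q_1 = 100.0000+16.0000−36.5000 = 79.5000
20.0000·x − 8.0000·y = q_1−q_2 = 38.0000
0.0000·x − 8.0000·y = q_1−q_3 = -52.0000
10.0000·x + 8.0000·y = q_1−q_4 = 97.0000
solve first two rows → x=4.5000, y=6.5000
check cable 4: ‖A_4−P‖² = 42.5000 ≈ L_4² = 42.5000 ✓

(4.5000, 6.5000)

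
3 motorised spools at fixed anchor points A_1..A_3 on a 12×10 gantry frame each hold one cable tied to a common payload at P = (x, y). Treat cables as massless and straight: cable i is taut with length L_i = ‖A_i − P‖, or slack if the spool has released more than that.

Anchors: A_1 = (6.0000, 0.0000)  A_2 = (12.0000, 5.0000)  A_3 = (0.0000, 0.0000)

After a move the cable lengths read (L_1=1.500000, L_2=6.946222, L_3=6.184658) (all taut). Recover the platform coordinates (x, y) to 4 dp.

(6.0000, 1.5000)

circle eqns → linear via eq_j − eq_1; set k_j = A_j·A_j − L_j²
k_1 = 36.0000+0.0000−2.2500 = 33.7500
-12.0000·x − 10.0000·y = k_1−k_2 = -87.0000
12.0000·x + 0.0000·y = k_1−k_3 = 72.0000
solve first two rows → x=6.0000, y=1.5000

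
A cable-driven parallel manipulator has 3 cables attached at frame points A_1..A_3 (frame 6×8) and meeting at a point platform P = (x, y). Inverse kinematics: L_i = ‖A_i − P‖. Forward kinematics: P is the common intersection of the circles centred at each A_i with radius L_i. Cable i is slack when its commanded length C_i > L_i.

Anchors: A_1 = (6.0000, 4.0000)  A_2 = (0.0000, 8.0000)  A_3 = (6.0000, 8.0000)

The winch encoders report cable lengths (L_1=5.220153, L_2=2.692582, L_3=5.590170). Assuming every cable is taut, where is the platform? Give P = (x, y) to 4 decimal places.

(1.0000, 5.5000)

each cable: (A_i−P)·(A_i−P) = L_i²; let k_i = ‖A_i‖²−L_i²
k_1 = 36.0000+16.0000−27.2500 = 24.7500
row 1: 12.0000x − 8.0000y = -32.0000  (k_2=56.7500)
row 2: 0.0000x − 8.0000y = -44.0000  (k_3=68.7500)
Cramer on rows 1–2 → x = 1.0000, y = 5.5000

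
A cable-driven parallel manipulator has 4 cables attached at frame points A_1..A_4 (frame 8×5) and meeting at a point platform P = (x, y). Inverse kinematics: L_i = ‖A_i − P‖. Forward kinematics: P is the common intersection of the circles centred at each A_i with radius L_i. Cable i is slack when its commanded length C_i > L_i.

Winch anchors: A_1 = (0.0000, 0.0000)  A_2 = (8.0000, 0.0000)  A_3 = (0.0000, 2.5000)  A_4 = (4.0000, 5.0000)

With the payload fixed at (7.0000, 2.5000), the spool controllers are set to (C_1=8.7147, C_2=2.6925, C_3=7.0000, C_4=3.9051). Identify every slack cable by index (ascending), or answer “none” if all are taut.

1

cable 1: √((-7.0000)²+(-2.5000)²)=7.4330, C_1=8.7147: slack
cable 2: √((1.0000)²+(-2.5000)²)=2.6926, C_2=2.6925: taut
cable 3: √((-7.0000)²+(0.0000)²)=7.0000, C_3=7.0000: taut
cable 4: √((-3.0000)²+(2.5000)²)=3.9051, C_4=3.9051: taut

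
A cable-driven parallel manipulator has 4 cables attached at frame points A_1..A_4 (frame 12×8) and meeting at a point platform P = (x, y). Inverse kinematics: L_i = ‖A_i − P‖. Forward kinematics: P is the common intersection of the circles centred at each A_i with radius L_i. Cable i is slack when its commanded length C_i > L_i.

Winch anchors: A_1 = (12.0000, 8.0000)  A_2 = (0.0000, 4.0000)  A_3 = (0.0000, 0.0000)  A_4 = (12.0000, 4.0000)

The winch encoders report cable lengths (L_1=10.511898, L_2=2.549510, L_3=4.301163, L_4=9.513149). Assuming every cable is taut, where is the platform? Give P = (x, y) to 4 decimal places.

(2.5000, 3.5000)

expand ‖A_i−P‖²=L_i² and subtract eq 1 (k_i ≔ ‖A_i‖²−L_i²)
k_1 = 144.0000+64.0000−110.5000 = 97.5000
eq1−eq2 → [24.0000  8.0000]·P = 88.0000
eq1−eq3 → [24.0000  16.0000]·P = 116.0000
eq1−eq4 → [0.0000  8.0000]·P = 28.0000
2×2 solve → P = (2.5000, 3.5000)
check cable 4: ‖A_4−P‖² = 90.5000 ≈ L_4² = 90.5000 ✓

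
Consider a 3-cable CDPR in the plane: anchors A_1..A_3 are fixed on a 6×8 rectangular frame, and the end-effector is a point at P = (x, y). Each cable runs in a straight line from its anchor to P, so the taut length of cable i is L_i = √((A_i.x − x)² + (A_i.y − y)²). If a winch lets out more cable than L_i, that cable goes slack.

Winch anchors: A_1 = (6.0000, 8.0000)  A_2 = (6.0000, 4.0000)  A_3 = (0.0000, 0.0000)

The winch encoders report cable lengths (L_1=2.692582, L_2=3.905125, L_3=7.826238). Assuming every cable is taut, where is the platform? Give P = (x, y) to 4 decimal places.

each cable: (A_i−P)·(A_i−P) = L_i²; let k_i = ‖A_i‖²−L_i²
k_1 = 36.0000+64.0000−7.2500 = 92.7500
row 1: 0.0000x + 8.0000y = 56.0000  (k_2=36.7500)
row 2: 12.0000x + 16.0000y = 154.0000  (k_3=-61.2500)
Cramer on rows 1–2 → x = 3.5000, y = 7.0000

(3.5000, 7.0000)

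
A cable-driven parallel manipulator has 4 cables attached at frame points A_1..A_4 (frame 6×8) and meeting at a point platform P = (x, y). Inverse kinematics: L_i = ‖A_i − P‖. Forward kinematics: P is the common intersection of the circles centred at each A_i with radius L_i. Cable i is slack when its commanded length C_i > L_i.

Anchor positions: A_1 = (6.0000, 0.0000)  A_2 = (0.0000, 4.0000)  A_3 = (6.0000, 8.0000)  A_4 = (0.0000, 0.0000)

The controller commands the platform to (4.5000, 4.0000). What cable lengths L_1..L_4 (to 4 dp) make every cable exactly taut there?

(4.2720, 4.5000, 4.2720, 6.0208)

L_1 = √((6.0000−4.5000)² + (0.0000−4.0000)²) = 4.2720
L_2 = √((0.0000−4.5000)² + (4.0000−4.0000)²) = 4.5000
L_3 = √((6.0000−4.5000)² + (8.0000−4.0000)²) = 4.2720
L_4 = √((0.0000−4.5000)² + (0.0000−4.0000)²) = 6.0208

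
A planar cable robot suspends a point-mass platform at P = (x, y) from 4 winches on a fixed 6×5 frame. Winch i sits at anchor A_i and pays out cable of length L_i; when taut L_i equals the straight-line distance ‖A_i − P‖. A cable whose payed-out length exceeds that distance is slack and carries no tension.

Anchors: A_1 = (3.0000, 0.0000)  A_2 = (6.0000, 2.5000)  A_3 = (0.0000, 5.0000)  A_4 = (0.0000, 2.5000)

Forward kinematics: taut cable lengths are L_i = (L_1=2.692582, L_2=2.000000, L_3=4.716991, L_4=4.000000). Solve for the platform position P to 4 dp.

circle eqns → linear via eq_j − eq_1; set c_j = A_j·A_j − L_j²
c_1 = 9.0000+0.0000−7.2500 = 1.7500
-6.0000·x − 5.0000·y = c_1−c_2 = -36.5000
6.0000·x − 10.0000·y = c_1−c_3 = -1.0000
6.0000·x − 5.0000·y = c_1−c_4 = 11.5000
solve first two rows → x=4.0000, y=2.5000
check cable 4: ‖A_4−P‖² = 16.0000 ≈ L_4² = 16.0000 ✓

(4.0000, 2.5000)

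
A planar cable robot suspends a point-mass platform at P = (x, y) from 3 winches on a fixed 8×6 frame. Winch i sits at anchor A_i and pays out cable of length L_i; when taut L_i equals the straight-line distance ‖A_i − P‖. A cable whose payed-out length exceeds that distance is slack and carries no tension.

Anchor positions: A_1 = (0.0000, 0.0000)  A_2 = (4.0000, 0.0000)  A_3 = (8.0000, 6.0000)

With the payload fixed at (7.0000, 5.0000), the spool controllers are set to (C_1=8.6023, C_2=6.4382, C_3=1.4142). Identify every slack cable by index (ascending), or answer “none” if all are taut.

2

cable 1: L_1 = ‖A_1−P‖ = 8.6023;  C_1 = 8.6023 → taut
cable 2: L_2 = ‖A_2−P‖ = 5.8310;  C_2 = 6.4382 → slack
cable 3: L_3 = ‖A_3−P‖ = 1.4142;  C_3 = 1.4142 → taut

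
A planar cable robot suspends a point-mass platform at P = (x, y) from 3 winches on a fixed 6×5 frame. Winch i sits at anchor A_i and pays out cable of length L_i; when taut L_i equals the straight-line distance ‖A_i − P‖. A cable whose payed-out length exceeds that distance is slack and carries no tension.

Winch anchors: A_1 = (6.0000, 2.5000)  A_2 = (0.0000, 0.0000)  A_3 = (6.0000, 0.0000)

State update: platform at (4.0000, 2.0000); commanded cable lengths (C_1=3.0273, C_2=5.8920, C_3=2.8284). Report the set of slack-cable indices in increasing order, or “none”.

i=1: geometric 2.0616 vs commanded 3.0273 ⇒ slack
i=2: geometric 4.4721 vs commanded 5.8920 ⇒ slack
i=3: geometric 2.8284 vs commanded 2.8284 ⇒ taut

1, 2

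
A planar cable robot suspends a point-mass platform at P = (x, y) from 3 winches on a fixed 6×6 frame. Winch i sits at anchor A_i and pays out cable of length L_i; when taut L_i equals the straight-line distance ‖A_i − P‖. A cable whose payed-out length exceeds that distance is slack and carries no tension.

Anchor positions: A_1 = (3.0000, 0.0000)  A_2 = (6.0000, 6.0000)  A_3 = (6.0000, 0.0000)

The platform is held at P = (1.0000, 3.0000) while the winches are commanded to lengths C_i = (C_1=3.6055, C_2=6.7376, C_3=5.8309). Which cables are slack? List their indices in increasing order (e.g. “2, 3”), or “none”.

2

cable 1: √((2.0000)²+(-3.0000)²)=3.6056, C_1=3.6055: taut
cable 2: √((5.0000)²+(3.0000)²)=5.8310, C_2=6.7376: slack
cable 3: √((5.0000)²+(-3.0000)²)=5.8310, C_3=5.8309: taut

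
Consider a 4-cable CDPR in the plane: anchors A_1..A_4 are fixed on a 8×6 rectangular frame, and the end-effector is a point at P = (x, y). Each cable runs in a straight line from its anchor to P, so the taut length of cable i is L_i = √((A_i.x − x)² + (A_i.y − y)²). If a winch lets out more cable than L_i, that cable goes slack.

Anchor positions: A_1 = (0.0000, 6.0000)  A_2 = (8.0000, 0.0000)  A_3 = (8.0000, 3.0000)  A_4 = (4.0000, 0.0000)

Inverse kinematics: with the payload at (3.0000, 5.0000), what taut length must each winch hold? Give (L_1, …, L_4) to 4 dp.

cable 1: Δx=-3.0000, Δy=1.0000; L_1 = √(Δx²+Δy²) = 3.1623
cable 2: Δx=5.0000, Δy=-5.0000; L_2 = √(Δx²+Δy²) = 7.0711
cable 3: Δx=5.0000, Δy=-2.0000; L_3 = √(Δx²+Δy²) = 5.3852
cable 4: Δx=1.0000, Δy=-5.0000; L_4 = √(Δx²+Δy²) = 5.0990

(3.1623, 7.0711, 5.3852, 5.0990)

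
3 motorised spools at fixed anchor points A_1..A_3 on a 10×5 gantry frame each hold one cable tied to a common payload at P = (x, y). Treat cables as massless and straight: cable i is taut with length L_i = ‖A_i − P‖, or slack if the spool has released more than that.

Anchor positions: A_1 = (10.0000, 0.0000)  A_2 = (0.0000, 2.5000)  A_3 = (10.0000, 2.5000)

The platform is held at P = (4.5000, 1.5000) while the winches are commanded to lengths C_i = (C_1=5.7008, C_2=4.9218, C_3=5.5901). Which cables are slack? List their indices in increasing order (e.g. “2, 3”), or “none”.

2

cable 1: √((5.5000)²+(-1.5000)²)=5.7009, C_1=5.7008: taut
cable 2: √((-4.5000)²+(1.0000)²)=4.6098, C_2=4.9218: slack
cable 3: √((5.5000)²+(1.0000)²)=5.5902, C_3=5.5901: taut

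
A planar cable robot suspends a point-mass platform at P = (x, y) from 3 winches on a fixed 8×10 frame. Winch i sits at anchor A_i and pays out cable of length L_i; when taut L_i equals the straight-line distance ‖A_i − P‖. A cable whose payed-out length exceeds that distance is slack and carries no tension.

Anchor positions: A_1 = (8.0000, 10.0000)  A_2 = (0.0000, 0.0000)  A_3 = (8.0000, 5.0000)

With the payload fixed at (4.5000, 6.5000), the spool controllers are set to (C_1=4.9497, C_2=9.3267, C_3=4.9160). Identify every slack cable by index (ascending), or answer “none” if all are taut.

2, 3

cable 1: L_1 = ‖A_1−P‖ = 4.9497;  C_1 = 4.9497 → taut
cable 2: L_2 = ‖A_2−P‖ = 7.9057;  C_2 = 9.3267 → slack
cable 3: L_3 = ‖A_3−P‖ = 3.8079;  C_3 = 4.9160 → slack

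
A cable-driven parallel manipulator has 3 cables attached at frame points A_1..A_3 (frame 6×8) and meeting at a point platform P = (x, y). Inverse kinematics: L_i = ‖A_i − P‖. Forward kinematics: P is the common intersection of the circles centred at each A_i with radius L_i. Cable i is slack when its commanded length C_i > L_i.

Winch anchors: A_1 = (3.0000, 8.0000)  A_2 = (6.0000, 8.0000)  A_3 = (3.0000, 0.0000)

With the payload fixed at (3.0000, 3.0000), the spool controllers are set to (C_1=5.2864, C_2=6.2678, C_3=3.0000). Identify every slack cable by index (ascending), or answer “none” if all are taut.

1, 2

cable 1: L_1 = ‖A_1−P‖ = 5.0000;  C_1 = 5.2864 → slack
cable 2: L_2 = ‖A_2−P‖ = 5.8310;  C_2 = 6.2678 → slack
cable 3: L_3 = ‖A_3−P‖ = 3.0000;  C_3 = 3.0000 → taut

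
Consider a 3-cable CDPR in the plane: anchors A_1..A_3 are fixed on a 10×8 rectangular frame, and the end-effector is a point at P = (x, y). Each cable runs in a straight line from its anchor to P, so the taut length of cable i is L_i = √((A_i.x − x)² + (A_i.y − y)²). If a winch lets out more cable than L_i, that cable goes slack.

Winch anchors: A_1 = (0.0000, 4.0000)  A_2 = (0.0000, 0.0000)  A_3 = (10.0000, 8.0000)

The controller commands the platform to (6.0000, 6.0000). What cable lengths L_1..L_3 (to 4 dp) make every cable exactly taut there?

cable 1: Δx=-6.0000, Δy=-2.0000; L_1 = √(Δx²+Δy²) = 6.3246
cable 2: Δx=-6.0000, Δy=-6.0000; L_2 = √(Δx²+Δy²) = 8.4853
cable 3: Δx=4.0000, Δy=2.0000; L_3 = √(Δx²+Δy²) = 4.4721

(6.3246, 8.4853, 4.4721)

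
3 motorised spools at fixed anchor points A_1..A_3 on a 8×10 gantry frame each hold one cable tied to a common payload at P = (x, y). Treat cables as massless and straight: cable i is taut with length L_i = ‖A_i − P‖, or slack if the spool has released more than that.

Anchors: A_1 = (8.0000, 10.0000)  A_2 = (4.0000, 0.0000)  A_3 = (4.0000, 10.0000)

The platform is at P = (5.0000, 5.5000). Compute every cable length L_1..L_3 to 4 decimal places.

(5.4083, 5.5902, 4.6098)

L_1 = √((8.0000−5.0000)² + (10.0000−5.5000)²) = 5.4083
L_2 = √((4.0000−5.0000)² + (0.0000−5.5000)²) = 5.5902
L_3 = √((4.0000−5.0000)² + (10.0000−5.5000)²) = 4.6098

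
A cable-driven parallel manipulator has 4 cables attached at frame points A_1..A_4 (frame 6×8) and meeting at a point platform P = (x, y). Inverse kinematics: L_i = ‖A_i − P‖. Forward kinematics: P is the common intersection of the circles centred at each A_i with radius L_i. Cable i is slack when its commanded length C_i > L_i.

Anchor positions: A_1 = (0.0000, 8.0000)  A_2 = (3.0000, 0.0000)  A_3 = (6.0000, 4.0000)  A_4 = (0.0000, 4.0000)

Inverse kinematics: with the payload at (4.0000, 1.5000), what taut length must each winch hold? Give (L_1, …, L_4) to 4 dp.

(7.6322, 1.8028, 3.2016, 4.7170)

L_1: Δ = A_1−P = (-4.0000, 6.5000) → ‖Δ‖ = √58.2500 = 7.6322
L_2: Δ = A_2−P = (-1.0000, -1.5000) → ‖Δ‖ = √3.2500 = 1.8028
L_3: Δ = A_3−P = (2.0000, 2.5000) → ‖Δ‖ = √10.2500 = 3.2016
L_4: Δ = A_4−P = (-4.0000, 2.5000) → ‖Δ‖ = √22.2500 = 4.7170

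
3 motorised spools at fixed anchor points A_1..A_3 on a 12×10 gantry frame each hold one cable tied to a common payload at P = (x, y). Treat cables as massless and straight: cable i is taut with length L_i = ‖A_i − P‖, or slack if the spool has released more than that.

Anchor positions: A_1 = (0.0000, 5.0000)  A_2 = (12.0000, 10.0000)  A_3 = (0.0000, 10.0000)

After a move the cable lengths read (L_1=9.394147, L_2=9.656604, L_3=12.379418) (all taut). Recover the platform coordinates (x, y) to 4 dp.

(8.5000, 1.0000)

each cable: (A_i−P)·(A_i−P) = L_i²; let c_i = ‖A_i‖²−L_i²
c_1 = 0.0000+25.0000−88.2500 = -63.2500
row 1: -24.0000x − 10.0000y = -214.0000  (c_2=150.7500)
row 2: 0.0000x − 10.0000y = -10.0000  (c_3=-53.2500)
Cramer on rows 1–2 → x = 8.5000, y = 1.0000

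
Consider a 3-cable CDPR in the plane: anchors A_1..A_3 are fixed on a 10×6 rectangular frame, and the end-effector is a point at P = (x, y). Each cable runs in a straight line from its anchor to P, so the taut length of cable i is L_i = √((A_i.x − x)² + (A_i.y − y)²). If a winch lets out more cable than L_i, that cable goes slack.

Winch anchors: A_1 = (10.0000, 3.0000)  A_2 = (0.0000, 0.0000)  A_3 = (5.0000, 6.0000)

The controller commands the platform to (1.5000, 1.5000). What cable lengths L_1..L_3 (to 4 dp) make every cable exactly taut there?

L_1: Δ = A_1−P = (8.5000, 1.5000) → ‖Δ‖ = √74.5000 = 8.6313
L_2: Δ = A_2−P = (-1.5000, -1.5000) → ‖Δ‖ = √4.5000 = 2.1213
L_3: Δ = A_3−P = (3.5000, 4.5000) → ‖Δ‖ = √32.5000 = 5.7009

(8.6313, 2.1213, 5.7009)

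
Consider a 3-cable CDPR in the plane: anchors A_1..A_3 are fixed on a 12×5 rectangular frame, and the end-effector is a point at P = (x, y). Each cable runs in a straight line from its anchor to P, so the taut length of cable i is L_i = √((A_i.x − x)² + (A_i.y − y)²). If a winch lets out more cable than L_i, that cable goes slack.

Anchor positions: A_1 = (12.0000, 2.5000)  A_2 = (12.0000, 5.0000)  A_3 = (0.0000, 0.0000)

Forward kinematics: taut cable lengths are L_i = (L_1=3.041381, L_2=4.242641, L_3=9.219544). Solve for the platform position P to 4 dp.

circle eqns → linear via eq_j − eq_1; set k_j = A_j·A_j − L_j²
k_1 = 144.0000+6.2500−9.2500 = 141.0000
0.0000·x − 5.0000·y = k_1−k_2 = -10.0000
24.0000·x + 5.0000·y = k_1−k_3 = 226.0000
solve first two rows → x=9.0000, y=2.0000

(9.0000, 2.0000)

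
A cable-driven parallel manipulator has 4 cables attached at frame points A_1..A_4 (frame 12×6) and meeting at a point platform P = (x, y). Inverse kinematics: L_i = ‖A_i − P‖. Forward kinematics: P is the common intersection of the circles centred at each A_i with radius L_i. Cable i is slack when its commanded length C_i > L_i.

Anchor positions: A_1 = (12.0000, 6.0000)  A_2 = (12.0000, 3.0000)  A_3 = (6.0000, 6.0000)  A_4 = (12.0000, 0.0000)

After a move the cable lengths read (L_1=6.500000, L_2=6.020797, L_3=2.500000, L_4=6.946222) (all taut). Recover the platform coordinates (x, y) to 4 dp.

expand ‖A_i−P‖²=L_i² and subtract eq 1 (k_i ≔ ‖A_i‖²−L_i²)
k_1 = 144.0000+36.0000−42.2500 = 137.7500
eq1−eq2 → [0.0000  6.0000]·P = 21.0000
eq1−eq3 → [12.0000  0.0000]·P = 72.0000
eq1−eq4 → [0.0000  12.0000]·P = 42.0000
2×2 solve → P = (6.0000, 3.5000)
check cable 4: ‖A_4−P‖² = 48.2500 ≈ L_4² = 48.2500 ✓

(6.0000, 3.5000)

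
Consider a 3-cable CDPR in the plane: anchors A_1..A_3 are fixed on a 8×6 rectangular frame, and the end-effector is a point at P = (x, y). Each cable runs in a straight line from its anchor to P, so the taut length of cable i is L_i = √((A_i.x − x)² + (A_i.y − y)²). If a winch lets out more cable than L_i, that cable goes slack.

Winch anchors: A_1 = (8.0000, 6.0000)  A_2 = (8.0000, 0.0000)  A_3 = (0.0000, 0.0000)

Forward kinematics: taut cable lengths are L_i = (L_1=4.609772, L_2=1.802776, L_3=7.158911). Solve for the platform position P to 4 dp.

each cable: (A_i−P)·(A_i−P) = L_i²; let c_i = ‖A_i‖²−L_i²
c_1 = 64.0000+36.0000−21.2500 = 78.7500
row 1: 0.0000x + 12.0000y = 18.0000  (c_2=60.7500)
row 2: 16.0000x + 12.0000y = 130.0000  (c_3=-51.2500)
Cramer on rows 1–2 → x = 7.0000, y = 1.5000

(7.0000, 1.5000)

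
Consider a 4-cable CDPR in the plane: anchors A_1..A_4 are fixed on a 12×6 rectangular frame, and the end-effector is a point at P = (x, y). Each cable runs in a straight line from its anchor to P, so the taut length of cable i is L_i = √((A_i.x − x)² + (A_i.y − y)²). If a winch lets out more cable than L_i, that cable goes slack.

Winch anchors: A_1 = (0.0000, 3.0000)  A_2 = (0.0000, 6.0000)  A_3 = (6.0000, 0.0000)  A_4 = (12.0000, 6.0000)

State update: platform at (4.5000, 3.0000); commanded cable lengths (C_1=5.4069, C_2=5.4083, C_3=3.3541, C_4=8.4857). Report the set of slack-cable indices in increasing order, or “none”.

1, 4

i=1: geometric 4.5000 vs commanded 5.4069 ⇒ slack
i=2: geometric 5.4083 vs commanded 5.4083 ⇒ taut
i=3: geometric 3.3541 vs commanded 3.3541 ⇒ taut
i=4: geometric 8.0777 vs commanded 8.4857 ⇒ slack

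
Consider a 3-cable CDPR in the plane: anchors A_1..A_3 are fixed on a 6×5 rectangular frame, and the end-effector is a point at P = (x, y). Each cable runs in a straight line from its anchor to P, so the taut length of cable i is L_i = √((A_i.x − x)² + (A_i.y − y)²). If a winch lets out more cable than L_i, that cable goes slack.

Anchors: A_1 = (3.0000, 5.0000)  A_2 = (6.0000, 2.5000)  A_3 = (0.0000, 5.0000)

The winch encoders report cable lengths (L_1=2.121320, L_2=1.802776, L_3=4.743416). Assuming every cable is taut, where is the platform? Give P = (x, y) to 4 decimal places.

expand ‖A_i−P‖²=L_i² and subtract eq 1 (q_i ≔ ‖A_i‖²−L_i²)
q_1 = 9.0000+25.0000−4.5000 = 29.5000
eq1−eq2 → [-6.0000  5.0000]·P = -9.5000
eq1−eq3 → [6.0000  0.0000]·P = 27.0000
2×2 solve → P = (4.5000, 3.5000)

(4.5000, 3.5000)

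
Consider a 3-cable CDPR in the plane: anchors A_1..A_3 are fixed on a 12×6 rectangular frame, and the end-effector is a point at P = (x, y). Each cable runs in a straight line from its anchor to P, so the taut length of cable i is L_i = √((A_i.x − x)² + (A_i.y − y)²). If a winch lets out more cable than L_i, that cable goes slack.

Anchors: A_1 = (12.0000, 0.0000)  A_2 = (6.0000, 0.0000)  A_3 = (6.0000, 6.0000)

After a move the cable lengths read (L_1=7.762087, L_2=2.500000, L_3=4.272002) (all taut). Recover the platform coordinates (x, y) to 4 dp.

(4.5000, 2.0000)

each cable: (A_i−P)·(A_i−P) = L_i²; let c_i = ‖A_i‖²−L_i²
c_1 = 144.0000+0.0000−60.2500 = 83.7500
row 1: 12.0000x + 0.0000y = 54.0000  (c_2=29.7500)
row 2: 12.0000x − 12.0000y = 30.0000  (c_3=53.7500)
Cramer on rows 1–2 → x = 4.5000, y = 2.0000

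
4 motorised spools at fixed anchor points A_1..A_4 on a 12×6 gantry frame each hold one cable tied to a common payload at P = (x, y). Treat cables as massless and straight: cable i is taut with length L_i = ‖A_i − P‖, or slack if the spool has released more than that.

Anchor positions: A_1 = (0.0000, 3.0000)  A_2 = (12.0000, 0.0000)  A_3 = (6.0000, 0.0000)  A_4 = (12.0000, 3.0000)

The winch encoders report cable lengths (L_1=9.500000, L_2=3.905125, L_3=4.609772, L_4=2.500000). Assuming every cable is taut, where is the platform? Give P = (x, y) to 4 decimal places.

expand ‖A_i−P‖²=L_i² and subtract eq 1 (q_i ≔ ‖A_i‖²−L_i²)
q_1 = 0.0000+9.0000−90.2500 = -81.2500
eq1−eq2 → [-24.0000  6.0000]·P = -210.0000
eq1−eq3 → [-12.0000  6.0000]·P = -96.0000
eq1−eq4 → [-24.0000  0.0000]·P = -228.0000
2×2 solve → P = (9.5000, 3.0000)
check cable 4: ‖A_4−P‖² = 6.2500 ≈ L_4² = 6.2500 ✓

(9.5000, 3.0000)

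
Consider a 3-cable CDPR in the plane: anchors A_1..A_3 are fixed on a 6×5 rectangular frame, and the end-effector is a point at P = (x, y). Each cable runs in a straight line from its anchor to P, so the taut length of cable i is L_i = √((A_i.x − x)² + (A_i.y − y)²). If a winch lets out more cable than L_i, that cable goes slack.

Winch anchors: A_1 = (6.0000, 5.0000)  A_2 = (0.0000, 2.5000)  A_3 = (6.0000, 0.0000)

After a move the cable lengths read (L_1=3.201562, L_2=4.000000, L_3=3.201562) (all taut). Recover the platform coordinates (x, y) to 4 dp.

each cable: (A_i−P)·(A_i−P) = L_i²; let k_i = ‖A_i‖²−L_i²
k_1 = 36.0000+25.0000−10.2500 = 50.7500
row 1: 12.0000x + 5.0000y = 60.5000  (k_2=-9.7500)
row 2: 0.0000x + 10.0000y = 25.0000  (k_3=25.7500)
Cramer on rows 1–2 → x = 4.0000, y = 2.5000

(4.0000, 2.5000)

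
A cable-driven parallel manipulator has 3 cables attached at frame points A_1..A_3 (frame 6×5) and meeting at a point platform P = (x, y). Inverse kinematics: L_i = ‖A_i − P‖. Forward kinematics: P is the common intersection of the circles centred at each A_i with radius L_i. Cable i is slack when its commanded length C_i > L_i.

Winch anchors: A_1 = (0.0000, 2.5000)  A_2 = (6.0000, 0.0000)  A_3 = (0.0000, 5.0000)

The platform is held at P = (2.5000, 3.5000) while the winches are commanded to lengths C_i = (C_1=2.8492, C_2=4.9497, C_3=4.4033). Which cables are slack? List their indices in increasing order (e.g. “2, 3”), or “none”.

cable 1: L_1 = ‖A_1−P‖ = 2.6926;  C_1 = 2.8492 → slack
cable 2: L_2 = ‖A_2−P‖ = 4.9497;  C_2 = 4.9497 → taut
cable 3: L_3 = ‖A_3−P‖ = 2.9155;  C_3 = 4.4033 → slack

1, 3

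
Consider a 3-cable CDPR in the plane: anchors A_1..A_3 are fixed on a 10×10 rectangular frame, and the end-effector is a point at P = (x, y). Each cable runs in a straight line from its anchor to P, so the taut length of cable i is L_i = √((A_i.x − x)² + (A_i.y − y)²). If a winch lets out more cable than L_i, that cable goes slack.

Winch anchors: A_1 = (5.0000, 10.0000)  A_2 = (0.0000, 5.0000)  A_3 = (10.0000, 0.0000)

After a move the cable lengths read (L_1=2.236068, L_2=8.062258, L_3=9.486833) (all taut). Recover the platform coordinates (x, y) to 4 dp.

(7.0000, 9.0000)

each cable: (A_i−P)·(A_i−P) = L_i²; let c_i = ‖A_i‖²−L_i²
c_1 = 25.0000+100.0000−5.0000 = 120.0000
row 1: 10.0000x + 10.0000y = 160.0000  (c_2=-40.0000)
row 2: -10.0000x + 20.0000y = 110.0000  (c_3=10.0000)
Cramer on rows 1–2 → x = 7.0000, y = 9.0000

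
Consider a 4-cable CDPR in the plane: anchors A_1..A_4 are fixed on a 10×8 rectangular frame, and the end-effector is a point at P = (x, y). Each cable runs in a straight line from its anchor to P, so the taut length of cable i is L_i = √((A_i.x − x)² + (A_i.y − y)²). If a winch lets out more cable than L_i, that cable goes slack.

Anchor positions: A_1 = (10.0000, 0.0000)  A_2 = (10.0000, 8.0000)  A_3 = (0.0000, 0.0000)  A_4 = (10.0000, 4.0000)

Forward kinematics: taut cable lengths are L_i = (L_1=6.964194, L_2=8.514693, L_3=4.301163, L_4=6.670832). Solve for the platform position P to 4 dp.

(3.5000, 2.5000)

expand ‖A_i−P‖²=L_i² and subtract eq 1 (k_i ≔ ‖A_i‖²−L_i²)
k_1 = 100.0000+0.0000−48.5000 = 51.5000
eq1−eq2 → [0.0000  -16.0000]·P = -40.0000
eq1−eq3 → [20.0000  0.0000]·P = 70.0000
eq1−eq4 → [0.0000  -8.0000]·P = -20.0000
2×2 solve → P = (3.5000, 2.5000)
check cable 4: ‖A_4−P‖² = 44.5000 ≈ L_4² = 44.5000 ✓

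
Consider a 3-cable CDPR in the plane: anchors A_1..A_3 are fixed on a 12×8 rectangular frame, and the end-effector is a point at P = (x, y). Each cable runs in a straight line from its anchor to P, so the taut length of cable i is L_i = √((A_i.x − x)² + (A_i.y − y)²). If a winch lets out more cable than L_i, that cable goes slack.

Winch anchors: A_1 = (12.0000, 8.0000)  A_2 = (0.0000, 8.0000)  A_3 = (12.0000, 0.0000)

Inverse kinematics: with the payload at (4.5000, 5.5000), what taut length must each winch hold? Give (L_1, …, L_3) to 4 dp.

(7.9057, 5.1478, 9.3005)

cable 1: Δx=7.5000, Δy=2.5000; L_1 = √(Δx²+Δy²) = 7.9057
cable 2: Δx=-4.5000, Δy=2.5000; L_2 = √(Δx²+Δy²) = 5.1478
cable 3: Δx=7.5000, Δy=-5.5000; L_3 = √(Δx²+Δy²) = 9.3005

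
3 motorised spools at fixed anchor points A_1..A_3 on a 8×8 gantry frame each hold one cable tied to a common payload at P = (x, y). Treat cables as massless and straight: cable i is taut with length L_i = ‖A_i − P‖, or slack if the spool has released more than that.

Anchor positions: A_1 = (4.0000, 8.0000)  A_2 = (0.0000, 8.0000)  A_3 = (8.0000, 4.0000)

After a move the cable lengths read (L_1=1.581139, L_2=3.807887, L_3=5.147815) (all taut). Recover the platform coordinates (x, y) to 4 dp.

each cable: (A_i−P)·(A_i−P) = L_i²; let q_i = ‖A_i‖²−L_i²
q_1 = 16.0000+64.0000−2.5000 = 77.5000
row 1: 8.0000x + 0.0000y = 28.0000  (q_2=49.5000)
row 2: -8.0000x + 8.0000y = 24.0000  (q_3=53.5000)
Cramer on rows 1–2 → x = 3.5000, y = 6.5000

(3.5000, 6.5000)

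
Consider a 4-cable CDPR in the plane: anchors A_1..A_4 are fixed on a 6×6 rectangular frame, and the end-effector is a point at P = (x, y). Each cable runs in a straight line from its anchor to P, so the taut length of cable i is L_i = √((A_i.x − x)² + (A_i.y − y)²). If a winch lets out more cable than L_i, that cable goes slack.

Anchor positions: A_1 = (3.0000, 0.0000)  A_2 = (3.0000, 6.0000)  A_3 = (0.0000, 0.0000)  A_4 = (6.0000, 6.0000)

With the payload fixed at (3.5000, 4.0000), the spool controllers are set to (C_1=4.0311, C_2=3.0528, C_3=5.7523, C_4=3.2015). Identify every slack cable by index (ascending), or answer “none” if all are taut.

2, 3

cable 1: L_1 = ‖A_1−P‖ = 4.0311;  C_1 = 4.0311 → taut
cable 2: L_2 = ‖A_2−P‖ = 2.0616;  C_2 = 3.0528 → slack
cable 3: L_3 = ‖A_3−P‖ = 5.3151;  C_3 = 5.7523 → slack
cable 4: L_4 = ‖A_4−P‖ = 3.2016;  C_4 = 3.2015 → taut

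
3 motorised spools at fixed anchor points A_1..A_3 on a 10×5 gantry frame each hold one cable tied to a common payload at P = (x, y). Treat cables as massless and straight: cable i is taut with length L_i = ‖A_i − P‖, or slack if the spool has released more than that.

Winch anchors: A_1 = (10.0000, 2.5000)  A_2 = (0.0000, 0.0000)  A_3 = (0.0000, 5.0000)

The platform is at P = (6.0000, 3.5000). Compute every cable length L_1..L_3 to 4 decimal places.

(4.1231, 6.9462, 6.1847)

L_1 = √((10.0000−6.0000)² + (2.5000−3.5000)²) = 4.1231
L_2 = √((0.0000−6.0000)² + (0.0000−3.5000)²) = 6.9462
L_3 = √((0.0000−6.0000)² + (5.0000−3.5000)²) = 6.1847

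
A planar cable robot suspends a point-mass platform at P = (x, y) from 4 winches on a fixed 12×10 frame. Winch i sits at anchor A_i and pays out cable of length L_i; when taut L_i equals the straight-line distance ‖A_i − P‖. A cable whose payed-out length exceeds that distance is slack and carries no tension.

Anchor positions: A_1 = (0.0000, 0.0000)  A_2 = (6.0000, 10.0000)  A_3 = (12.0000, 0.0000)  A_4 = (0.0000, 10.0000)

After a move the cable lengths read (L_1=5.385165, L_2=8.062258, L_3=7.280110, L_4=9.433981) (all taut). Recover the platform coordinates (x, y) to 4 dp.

(5.0000, 2.0000)

expand ‖A_i−P‖²=L_i² and subtract eq 1 (k_i ≔ ‖A_i‖²−L_i²)
k_1 = 0.0000+0.0000−29.0000 = -29.0000
eq1−eq2 → [-12.0000  -20.0000]·P = -100.0000
eq1−eq3 → [-24.0000  0.0000]·P = -120.0000
eq1−eq4 → [0.0000  -20.0000]·P = -40.0000
2×2 solve → P = (5.0000, 2.0000)
check cable 4: ‖A_4−P‖² = 89.0000 ≈ L_4² = 89.0000 ✓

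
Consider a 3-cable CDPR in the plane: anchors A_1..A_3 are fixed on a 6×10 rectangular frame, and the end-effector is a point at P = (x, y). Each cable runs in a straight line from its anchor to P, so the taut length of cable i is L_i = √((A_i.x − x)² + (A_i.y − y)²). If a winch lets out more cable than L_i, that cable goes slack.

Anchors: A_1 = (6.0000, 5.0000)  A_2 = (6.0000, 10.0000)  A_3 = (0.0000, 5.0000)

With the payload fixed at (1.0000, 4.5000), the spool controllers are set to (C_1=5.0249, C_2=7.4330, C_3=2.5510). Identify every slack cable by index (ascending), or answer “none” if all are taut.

3

i=1: geometric 5.0249 vs commanded 5.0249 ⇒ taut
i=2: geometric 7.4330 vs commanded 7.4330 ⇒ taut
i=3: geometric 1.1180 vs commanded 2.5510 ⇒ slack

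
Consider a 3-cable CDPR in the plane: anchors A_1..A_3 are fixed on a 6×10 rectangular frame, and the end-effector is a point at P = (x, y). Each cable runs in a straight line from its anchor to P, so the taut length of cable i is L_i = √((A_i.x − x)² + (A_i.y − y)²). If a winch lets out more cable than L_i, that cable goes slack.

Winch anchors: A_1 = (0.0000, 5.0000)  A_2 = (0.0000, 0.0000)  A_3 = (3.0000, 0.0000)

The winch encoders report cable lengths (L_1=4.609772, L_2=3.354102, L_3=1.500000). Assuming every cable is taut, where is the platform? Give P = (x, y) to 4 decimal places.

(3.0000, 1.5000)

circle eqns → linear via eq_j − eq_1; set q_j = A_j·A_j − L_j²
q_1 = 0.0000+25.0000−21.2500 = 3.7500
0.0000·x + 10.0000·y = q_1−q_2 = 15.0000
-6.0000·x + 10.0000·y = q_1−q_3 = -3.0000
solve first two rows → x=3.0000, y=1.5000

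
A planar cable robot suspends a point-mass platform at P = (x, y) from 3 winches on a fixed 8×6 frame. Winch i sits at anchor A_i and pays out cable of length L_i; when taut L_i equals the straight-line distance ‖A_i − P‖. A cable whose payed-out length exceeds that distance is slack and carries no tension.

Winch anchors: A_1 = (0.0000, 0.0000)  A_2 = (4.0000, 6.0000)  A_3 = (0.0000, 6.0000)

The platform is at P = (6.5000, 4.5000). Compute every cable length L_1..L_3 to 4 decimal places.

(7.9057, 2.9155, 6.6708)

L_1: Δ = A_1−P = (-6.5000, -4.5000) → ‖Δ‖ = √62.5000 = 7.9057
L_2: Δ = A_2−P = (-2.5000, 1.5000) → ‖Δ‖ = √8.5000 = 2.9155
L_3: Δ = A_3−P = (-6.5000, 1.5000) → ‖Δ‖ = √44.5000 = 6.6708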